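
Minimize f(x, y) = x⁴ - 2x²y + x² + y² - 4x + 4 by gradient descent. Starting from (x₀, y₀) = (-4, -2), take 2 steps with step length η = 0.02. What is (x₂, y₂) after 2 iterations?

(1.1552, -1.0688)

∇f = (4x³ - 4xy + 2x - 4, -2x² + 2y)
Step 1: at (-4, -2), ∇f = (-300, -36) → (-4, -2) − 0.02·(-300, -36) = (2, -1.28)
Step 2: at (2, -1.28), ∇f = (42.24, -10.56) → (2, -1.28) − 0.02·(42.24, -10.56) = (1.1552, -1.0688)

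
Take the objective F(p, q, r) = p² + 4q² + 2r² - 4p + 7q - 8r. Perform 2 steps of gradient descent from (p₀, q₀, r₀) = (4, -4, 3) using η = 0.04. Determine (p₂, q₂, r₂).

∇F = (2p - 4, 8q + 7, 4r - 8)
(p₁, q₁, r₁) = (4, -4, 3) − 0.04·(4, -25, 4) = (3.84, -3, 2.84)
(p₂, q₂, r₂) = (3.84, -3, 2.84) − 0.04·(3.68, -17, 3.36) = (3.6928, -2.32, 2.7056)

(3.6928, -2.32, 2.7056)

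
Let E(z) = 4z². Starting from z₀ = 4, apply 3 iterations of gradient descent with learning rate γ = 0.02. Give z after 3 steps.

2.370816

E′(z) = 8z
Step 1: E′(4) = 32; z₁ = 4 − 0.02·32 = 3.36
Step 2: E′(3.36) = 26.88; z₂ = 3.36 − 0.02·26.88 = 2.8224
Step 3: E′(2.8224) = 22.5792; z₃ = 2.8224 − 0.02·22.5792 = 2.370816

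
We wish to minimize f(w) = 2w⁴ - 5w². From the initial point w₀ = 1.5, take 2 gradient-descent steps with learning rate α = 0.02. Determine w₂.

f′(w) = 8w³ - 10w
w₁ = 1.5 − 0.02·12 = 1.26
w₂ = 1.26 − 0.02·3.403008 = 1.19193984

1.19193984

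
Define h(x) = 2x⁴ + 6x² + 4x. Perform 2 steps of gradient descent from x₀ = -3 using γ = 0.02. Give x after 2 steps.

h′(x) = 8x³ + 12x + 4
Step 1: h′(-3) = -248; x₁ = -3 − 0.02·(-248) = 1.96
Step 2: h′(1.96) = 87.756288; x₂ = 1.96 − 0.02·87.756288 = 0.20487424

0.20487424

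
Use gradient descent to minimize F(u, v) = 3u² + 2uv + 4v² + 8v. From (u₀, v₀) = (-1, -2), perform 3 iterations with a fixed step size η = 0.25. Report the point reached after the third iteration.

∇F = (6u + 2v, 2u + 8v + 8)
(u₁, v₁) = (-1, -2) − 0.25·(-10, -10) = (1.5, 0.5)
(u₂, v₂) = (1.5, 0.5) − 0.25·(10, 15) = (-1, -3.25)
(u₃, v₃) = (-1, -3.25) − 0.25·(-12.5, -20) = (2.125, 1.75)

(2.125, 1.75)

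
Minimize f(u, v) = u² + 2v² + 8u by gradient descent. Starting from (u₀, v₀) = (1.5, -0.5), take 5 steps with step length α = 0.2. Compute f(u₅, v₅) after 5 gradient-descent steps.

∇f = (2u + 8, 4v)
(u₁, v₁) = (1.5, -0.5) − 0.2·(11, -2) = (-0.7, -0.1)
(u₂, v₂) = (-0.7, -0.1) − 0.2·(6.6, -0.4) = (-2.02, -0.02)
(u₃, v₃) = (-2.02, -0.02) − 0.2·(3.96, -0.08) = (-2.812, -0.004)
(u₄, v₄) = (-2.812, -0.004) − 0.2·(2.376, -0.016) = (-3.2872, -0.0008)
(u₅, v₅) = (-3.2872, -0.0008) − 0.2·(1.4256, -0.0032) = (-3.57232, -0.00016)
f(-3.57232, -0.00016) = -15.8170897664

-15.8170897664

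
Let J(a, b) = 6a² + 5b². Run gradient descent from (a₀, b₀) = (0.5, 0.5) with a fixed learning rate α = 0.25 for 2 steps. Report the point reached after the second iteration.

∇J = (12a, 10b)
Step 1: at (0.5, 0.5), ∇J = (6, 5) → (0.5, 0.5) − 0.25·(6, 5) = (-1, -0.75)
Step 2: at (-1, -0.75), ∇J = (-12, -7.5) → (-1, -0.75) − 0.25·(-12, -7.5) = (2, 1.125)

(2, 1.125)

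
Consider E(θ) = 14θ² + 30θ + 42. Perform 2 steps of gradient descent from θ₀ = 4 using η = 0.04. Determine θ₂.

-0.9984

E′(θ) = 28θ + 30
θ₁ = 4 − 0.04·142 = -1.68
θ₂ = -1.68 − 0.04·(-17.04) = -0.9984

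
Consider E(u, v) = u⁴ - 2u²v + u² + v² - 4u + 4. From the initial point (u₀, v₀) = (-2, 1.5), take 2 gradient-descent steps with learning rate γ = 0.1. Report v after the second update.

1.728

∇E = (4u³ - 4uv + 2u - 4, -2u² + 2v)
Step 1: at (-2, 1.5), ∇E = (-28, -5) → (-2, 1.5) − 0.1·(-28, -5) = (0.8, 2)
Step 2: at (0.8, 2), ∇E = (-6.752, 2.72) → (0.8, 2) − 0.1·(-6.752, 2.72) = (1.4752, 1.728)
v = 1.728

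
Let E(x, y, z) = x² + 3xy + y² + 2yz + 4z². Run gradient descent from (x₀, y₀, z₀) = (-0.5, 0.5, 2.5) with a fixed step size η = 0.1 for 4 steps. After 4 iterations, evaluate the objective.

∇E = (2x + 3y, 3x + 2y + 2z, 2y + 8z)
Step 1: at (-0.5, 0.5, 2.5), ∇E = (0.5, 4.5, 21) → (-0.5, 0.5, 2.5) − 0.1·(0.5, 4.5, 21) = (-0.55, 0.05, 0.4)
Step 2: at (-0.55, 0.05, 0.4), ∇E = (-0.95, -0.75, 3.3) → (-0.55, 0.05, 0.4) − 0.1·(-0.95, -0.75, 3.3) = (-0.455, 0.125, 0.07)
Step 3: at (-0.455, 0.125, 0.07), ∇E = (-0.535, -0.975, 0.81) → (-0.455, 0.125, 0.07) − 0.1·(-0.535, -0.975, 0.81) = (-0.4015, 0.2225, -0.011)
Step 4: at (-0.4015, 0.2225, -0.011), ∇E = (-0.1355, -0.7815, 0.357) → (-0.4015, 0.2225, -0.011) − 0.1·(-0.1355, -0.7815, 0.357) = (-0.38795, 0.30065, -0.0467)
E(-0.38795, 0.30065, -0.0467) = -0.1283730275

-0.1283730275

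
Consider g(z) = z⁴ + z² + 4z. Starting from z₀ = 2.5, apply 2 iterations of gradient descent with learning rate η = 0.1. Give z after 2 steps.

g′(z) = 4z³ + 2z + 4
z₁ = 2.5 − 0.1·71.5 = -4.65
z₂ = -4.65 − 0.1·(-407.4785) = 36.09785

36.09785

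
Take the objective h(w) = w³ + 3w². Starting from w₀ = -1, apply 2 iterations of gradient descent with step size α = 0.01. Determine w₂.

-0.940027

h′(w) = 3w² + 6w
w₁ = -1 − 0.01·(-3) = -0.97
w₂ = -0.97 − 0.01·(-2.9973) = -0.940027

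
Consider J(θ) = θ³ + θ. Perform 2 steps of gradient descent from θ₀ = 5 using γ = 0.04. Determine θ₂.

1.459008

J′(θ) = 3θ² + 1
θ₁ = 5 − 0.04·76 = 1.96
θ₂ = 1.96 − 0.04·12.5248 = 1.459008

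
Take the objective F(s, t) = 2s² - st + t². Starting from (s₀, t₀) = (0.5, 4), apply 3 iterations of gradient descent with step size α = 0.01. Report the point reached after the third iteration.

(0.555429, 3.7800505)

∇F = (4s - t, -s + 2t)
(s₁, t₁) = (0.5, 4) − 0.01·(-2, 7.5) = (0.52, 3.925)
(s₂, t₂) = (0.52, 3.925) − 0.01·(-1.845, 7.33) = (0.53845, 3.8517)
(s₃, t₃) = (0.53845, 3.8517) − 0.01·(-1.6979, 7.16495) = (0.555429, 3.7800505)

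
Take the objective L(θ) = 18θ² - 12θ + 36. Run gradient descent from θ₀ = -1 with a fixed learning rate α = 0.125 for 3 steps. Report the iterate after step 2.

-16

L′(θ) = 36θ - 12
θ₁ = -1 − 0.125·(-48) = 5
θ₂ = 5 − 0.125·168 = -16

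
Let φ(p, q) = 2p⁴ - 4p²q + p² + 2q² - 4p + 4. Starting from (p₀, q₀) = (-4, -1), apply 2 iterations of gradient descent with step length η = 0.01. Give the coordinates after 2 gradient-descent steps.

(1.22515072, -0.209856)

∇φ = (8p³ - 8pq + 2p - 4, -4p² + 4q)
(p₁, q₁) = (-4, -1) − 0.01·(-556, -68) = (1.56, -0.32)
(p₂, q₂) = (1.56, -0.32) − 0.01·(33.484928, -11.0144) = (1.22515072, -0.209856)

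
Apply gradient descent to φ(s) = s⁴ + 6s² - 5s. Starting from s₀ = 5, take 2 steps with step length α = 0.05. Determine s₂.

2346.059375

φ′(s) = 4s³ + 12s - 5
Step 1: φ′(5) = 555; s₁ = 5 − 0.05·555 = -22.75
Step 2: φ′(-22.75) = -47376.1875; s₂ = -22.75 − 0.05·(-47376.1875) = 2346.059375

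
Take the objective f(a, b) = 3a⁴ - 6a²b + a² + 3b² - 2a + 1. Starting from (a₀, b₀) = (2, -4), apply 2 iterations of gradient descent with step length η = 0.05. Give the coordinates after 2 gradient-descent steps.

(274.4818, 16.667)

∇f = (12a³ - 12ab + 2a - 2, -6a² + 6b)
Step 1: at (2, -4), ∇f = (194, -48) → (2, -4) − 0.05·(194, -48) = (-7.7, -1.6)
Step 2: at (-7.7, -1.6), ∇f = (-5643.636, -365.34) → (-7.7, -1.6) − 0.05·(-5643.636, -365.34) = (274.4818, 16.667)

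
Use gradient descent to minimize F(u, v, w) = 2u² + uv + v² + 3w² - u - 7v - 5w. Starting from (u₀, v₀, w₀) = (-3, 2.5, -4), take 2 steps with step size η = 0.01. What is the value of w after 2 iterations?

-3.4374

∇F = (4u + v - 1, u + 2v - 7, 6w - 5)
(u₁, v₁, w₁) = (-3, 2.5, -4) − 0.01·(-10.5, -5, -29) = (-2.895, 2.55, -3.71)
(u₂, v₂, w₂) = (-2.895, 2.55, -3.71) − 0.01·(-10.03, -4.795, -27.26) = (-2.7947, 2.59795, -3.4374)
w = -3.4374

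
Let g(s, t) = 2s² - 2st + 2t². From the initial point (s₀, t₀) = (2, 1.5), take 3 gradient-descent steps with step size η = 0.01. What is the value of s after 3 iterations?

1.854732

∇g = (4s - 2t, -2s + 4t)
(s₁, t₁) = (2, 1.5) − 0.01·(5, 2) = (1.95, 1.48)
(s₂, t₂) = (1.95, 1.48) − 0.01·(4.84, 2.02) = (1.9016, 1.4598)
(s₃, t₃) = (1.9016, 1.4598) − 0.01·(4.6868, 2.036) = (1.854732, 1.43944)
s = 1.854732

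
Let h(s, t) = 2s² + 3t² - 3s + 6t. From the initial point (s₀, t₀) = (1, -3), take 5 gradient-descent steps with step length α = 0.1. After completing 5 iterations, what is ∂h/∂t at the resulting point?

∇h = (4s - 3, 6t + 6)
(s₁, t₁) = (1, -3) − 0.1·(1, -12) = (0.9, -1.8)
(s₂, t₂) = (0.9, -1.8) − 0.1·(0.6, -4.8) = (0.84, -1.32)
(s₃, t₃) = (0.84, -1.32) − 0.1·(0.36, -1.92) = (0.804, -1.128)
(s₄, t₄) = (0.804, -1.128) − 0.1·(0.216, -0.768) = (0.7824, -1.0512)
(s₅, t₅) = (0.7824, -1.0512) − 0.1·(0.1296, -0.3072) = (0.76944, -1.02048)
∂h/∂t at (0.76944, -1.02048) = -0.12288

-0.12288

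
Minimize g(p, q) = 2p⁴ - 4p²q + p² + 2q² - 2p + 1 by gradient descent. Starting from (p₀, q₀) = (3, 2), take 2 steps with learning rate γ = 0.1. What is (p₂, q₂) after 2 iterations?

∇g = (8p³ - 8pq + 2p - 2, -4p² + 4q)
Step 1: at (3, 2), ∇g = (172, -28) → (3, 2) − 0.1·(172, -28) = (-14.2, 4.8)
Step 2: at (-14.2, 4.8), ∇g = (-22391.424, -787.36) → (-14.2, 4.8) − 0.1·(-22391.424, -787.36) = (2224.9424, 83.536)

(2224.9424, 83.536)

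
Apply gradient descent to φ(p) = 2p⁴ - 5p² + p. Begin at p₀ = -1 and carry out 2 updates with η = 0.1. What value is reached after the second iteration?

-0.9424

φ′(p) = 8p³ - 10p + 1
p₁ = -1 − 0.1·3 = -1.3
p₂ = -1.3 − 0.1·(-3.576) = -0.9424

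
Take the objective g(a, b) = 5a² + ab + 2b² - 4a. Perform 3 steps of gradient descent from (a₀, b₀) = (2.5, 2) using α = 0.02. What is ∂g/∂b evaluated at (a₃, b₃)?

7.164824

∇g = (10a + b - 4, a + 4b)
(a₁, b₁) = (2.5, 2) − 0.02·(23, 10.5) = (2.04, 1.79)
(a₂, b₂) = (2.04, 1.79) − 0.02·(18.19, 9.2) = (1.6762, 1.606)
(a₃, b₃) = (1.6762, 1.606) − 0.02·(14.368, 8.1002) = (1.38884, 1.443996)
∂g/∂b at (1.38884, 1.443996) = 7.164824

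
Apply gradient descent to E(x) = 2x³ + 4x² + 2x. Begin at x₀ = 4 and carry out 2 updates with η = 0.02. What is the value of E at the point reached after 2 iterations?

6.509254017024

E′(x) = 6x² + 8x + 2
Step 1: E′(4) = 130; x₁ = 4 − 0.02·130 = 1.4
Step 2: E′(1.4) = 24.96; x₂ = 1.4 − 0.02·24.96 = 0.9008
E(0.9008) = 6.509254017024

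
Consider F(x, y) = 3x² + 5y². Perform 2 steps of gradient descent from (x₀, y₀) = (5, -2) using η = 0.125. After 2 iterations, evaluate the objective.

∇F = (6x, 10y)
Step 1: at (5, -2), ∇F = (30, -20) → (5, -2) − 0.125·(30, -20) = (1.25, 0.5)
Step 2: at (1.25, 0.5), ∇F = (7.5, 5) → (1.25, 0.5) − 0.125·(7.5, 5) = (0.3125, -0.125)
F(0.3125, -0.125) = 0.37109375

0.37109375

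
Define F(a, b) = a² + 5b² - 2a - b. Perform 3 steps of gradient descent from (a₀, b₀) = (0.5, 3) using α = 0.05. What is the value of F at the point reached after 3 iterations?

∇F = (2a - 2, 10b - 1)
Step 1: at (0.5, 3), ∇F = (-1, 29) → (0.5, 3) − 0.05·(-1, 29) = (0.55, 1.55)
Step 2: at (0.55, 1.55), ∇F = (-0.9, 14.5) → (0.55, 1.55) − 0.05·(-0.9, 14.5) = (0.595, 0.825)
Step 3: at (0.595, 0.825), ∇F = (-0.81, 7.25) → (0.595, 0.825) − 0.05·(-0.81, 7.25) = (0.6355, 0.4625)
F(0.6355, 0.4625) = -0.2601085

-0.2601085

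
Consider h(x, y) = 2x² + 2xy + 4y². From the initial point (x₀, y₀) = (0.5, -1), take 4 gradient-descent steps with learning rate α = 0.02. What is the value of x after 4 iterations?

∇h = (4x + 2y, 2x + 8y)
(x₁, y₁) = (0.5, -1) − 0.02·(0, -7) = (0.5, -0.86)
(x₂, y₂) = (0.5, -0.86) − 0.02·(0.28, -5.88) = (0.4944, -0.7424)
(x₃, y₃) = (0.4944, -0.7424) − 0.02·(0.4928, -4.9504) = (0.484544, -0.643392)
(x₄, y₄) = (0.484544, -0.643392) − 0.02·(0.651392, -4.178048) = (0.47151616, -0.55983104)
x = 0.47151616

0.47151616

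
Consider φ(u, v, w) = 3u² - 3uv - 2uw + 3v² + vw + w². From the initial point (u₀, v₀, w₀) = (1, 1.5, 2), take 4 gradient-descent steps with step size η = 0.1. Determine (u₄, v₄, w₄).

(0.7244, 0.2662, 1.224)

∇φ = (6u - 3v - 2w, -3u + 6v + w, -2u + v + 2w)
(u₁, v₁, w₁) = (1, 1.5, 2) − 0.1·(-2.5, 8, 3.5) = (1.25, 0.7, 1.65)
(u₂, v₂, w₂) = (1.25, 0.7, 1.65) − 0.1·(2.1, 2.1, 1.5) = (1.04, 0.49, 1.5)
(u₃, v₃, w₃) = (1.04, 0.49, 1.5) − 0.1·(1.77, 1.32, 1.41) = (0.863, 0.358, 1.359)
(u₄, v₄, w₄) = (0.863, 0.358, 1.359) − 0.1·(1.386, 0.918, 1.35) = (0.7244, 0.2662, 1.224)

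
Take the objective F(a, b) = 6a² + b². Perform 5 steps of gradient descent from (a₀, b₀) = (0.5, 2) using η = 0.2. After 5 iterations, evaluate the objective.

43.4123847168

∇F = (12a, 2b)
Step 1: at (0.5, 2), ∇F = (6, 4) → (0.5, 2) − 0.2·(6, 4) = (-0.7, 1.2)
Step 2: at (-0.7, 1.2), ∇F = (-8.4, 2.4) → (-0.7, 1.2) − 0.2·(-8.4, 2.4) = (0.98, 0.72)
Step 3: at (0.98, 0.72), ∇F = (11.76, 1.44) → (0.98, 0.72) − 0.2·(11.76, 1.44) = (-1.372, 0.432)
Step 4: at (-1.372, 0.432), ∇F = (-16.464, 0.864) → (-1.372, 0.432) − 0.2·(-16.464, 0.864) = (1.9208, 0.2592)
Step 5: at (1.9208, 0.2592), ∇F = (23.0496, 0.5184) → (1.9208, 0.2592) − 0.2·(23.0496, 0.5184) = (-2.68912, 0.15552)
F(-2.68912, 0.15552) = 43.4123847168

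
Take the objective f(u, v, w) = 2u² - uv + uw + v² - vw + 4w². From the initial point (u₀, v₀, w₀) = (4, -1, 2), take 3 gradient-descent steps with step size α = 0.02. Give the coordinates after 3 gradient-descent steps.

(2.980632, -0.583904, 0.960232)

∇f = (4u - v + w, -u + 2v - w, u - v + 8w)
(u₁, v₁, w₁) = (4, -1, 2) − 0.02·(19, -8, 21) = (3.62, -0.84, 1.58)
(u₂, v₂, w₂) = (3.62, -0.84, 1.58) − 0.02·(16.9, -6.88, 17.1) = (3.282, -0.7024, 1.238)
(u₃, v₃, w₃) = (3.282, -0.7024, 1.238) − 0.02·(15.0684, -5.9248, 13.8884) = (2.980632, -0.583904, 0.960232)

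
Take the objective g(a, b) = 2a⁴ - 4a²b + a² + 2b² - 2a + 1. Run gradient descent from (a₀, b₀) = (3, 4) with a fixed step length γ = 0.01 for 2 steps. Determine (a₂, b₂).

(1.90001792, 4.155904)

∇g = (8a³ - 8ab + 2a - 2, -4a² + 4b)
Step 1: at (3, 4), ∇g = (124, -20) → (3, 4) − 0.01·(124, -20) = (1.76, 4.2)
Step 2: at (1.76, 4.2), ∇g = (-14.001792, 4.4096) → (1.76, 4.2) − 0.01·(-14.001792, 4.4096) = (1.90001792, 4.155904)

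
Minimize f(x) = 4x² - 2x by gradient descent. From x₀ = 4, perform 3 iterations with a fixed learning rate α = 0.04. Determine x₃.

f′(x) = 8x - 2
x₁ = 4 − 0.04·30 = 2.8
x₂ = 2.8 − 0.04·20.4 = 1.984
x₃ = 1.984 − 0.04·13.872 = 1.42912

1.42912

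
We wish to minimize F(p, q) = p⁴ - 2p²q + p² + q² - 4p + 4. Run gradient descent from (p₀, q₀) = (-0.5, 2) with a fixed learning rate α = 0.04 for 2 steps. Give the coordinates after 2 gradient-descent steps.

(-0.36211456, 1.726688)

∇F = (4p³ - 4pq + 2p - 4, -2p² + 2q)
(p₁, q₁) = (-0.5, 2) − 0.04·(-1.5, 3.5) = (-0.44, 1.86)
(p₂, q₂) = (-0.44, 1.86) − 0.04·(-1.947136, 3.3328) = (-0.36211456, 1.726688)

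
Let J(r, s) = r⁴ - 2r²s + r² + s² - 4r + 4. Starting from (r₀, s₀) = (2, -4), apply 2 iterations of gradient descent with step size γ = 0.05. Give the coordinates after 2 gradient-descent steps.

∇J = (4r³ - 4rs + 2r - 4, -2r² + 2s)
Step 1: at (2, -4), ∇J = (64, -16) → (2, -4) − 0.05·(64, -16) = (-1.2, -3.2)
Step 2: at (-1.2, -3.2), ∇J = (-28.672, -9.28) → (-1.2, -3.2) − 0.05·(-28.672, -9.28) = (0.2336, -2.736)

(0.2336, -2.736)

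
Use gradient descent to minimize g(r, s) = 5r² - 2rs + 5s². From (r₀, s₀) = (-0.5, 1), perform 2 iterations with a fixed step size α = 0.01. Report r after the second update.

∇g = (10r - 2s, -2r + 10s)
(r₁, s₁) = (-0.5, 1) − 0.01·(-7, 11) = (-0.43, 0.89)
(r₂, s₂) = (-0.43, 0.89) − 0.01·(-6.08, 9.76) = (-0.3692, 0.7924)
r = -0.3692

-0.3692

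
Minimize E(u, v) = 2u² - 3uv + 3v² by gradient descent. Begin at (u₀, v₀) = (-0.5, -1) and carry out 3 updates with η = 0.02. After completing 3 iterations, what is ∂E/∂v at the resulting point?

-2.964

∇E = (4u - 3v, -3u + 6v)
(u₁, v₁) = (-0.5, -1) − 0.02·(1, -4.5) = (-0.52, -0.91)
(u₂, v₂) = (-0.52, -0.91) − 0.02·(0.65, -3.9) = (-0.533, -0.832)
(u₃, v₃) = (-0.533, -0.832) − 0.02·(0.364, -3.393) = (-0.54028, -0.76414)
∂E/∂v at (-0.54028, -0.76414) = -2.964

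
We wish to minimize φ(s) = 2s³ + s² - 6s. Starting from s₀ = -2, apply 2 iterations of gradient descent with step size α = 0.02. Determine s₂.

-2.692608

φ′(s) = 6s² + 2s - 6
Step 1: φ′(-2) = 14; s₁ = -2 − 0.02·14 = -2.28
Step 2: φ′(-2.28) = 20.6304; s₂ = -2.28 − 0.02·20.6304 = -2.692608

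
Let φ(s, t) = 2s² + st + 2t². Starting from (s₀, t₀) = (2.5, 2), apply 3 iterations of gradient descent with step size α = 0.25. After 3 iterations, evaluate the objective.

∇φ = (4s + t, s + 4t)
Step 1: at (2.5, 2), ∇φ = (12, 10.5) → (2.5, 2) − 0.25·(12, 10.5) = (-0.5, -0.625)
Step 2: at (-0.5, -0.625), ∇φ = (-2.625, -3) → (-0.5, -0.625) − 0.25·(-2.625, -3) = (0.15625, 0.125)
Step 3: at (0.15625, 0.125), ∇φ = (0.75, 0.65625) → (0.15625, 0.125) − 0.25·(0.75, 0.65625) = (-0.03125, -0.0390625)
φ(-0.03125, -0.0390625) = 0.0062255859375

0.0062255859375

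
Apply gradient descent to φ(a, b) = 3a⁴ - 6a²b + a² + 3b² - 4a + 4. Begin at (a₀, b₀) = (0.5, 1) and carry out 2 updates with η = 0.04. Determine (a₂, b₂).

(0.96512, 0.7768)

∇φ = (12a³ - 12ab + 2a - 4, -6a² + 6b)
Step 1: at (0.5, 1), ∇φ = (-7.5, 4.5) → (0.5, 1) − 0.04·(-7.5, 4.5) = (0.8, 0.82)
Step 2: at (0.8, 0.82), ∇φ = (-4.128, 1.08) → (0.8, 0.82) − 0.04·(-4.128, 1.08) = (0.96512, 0.7768)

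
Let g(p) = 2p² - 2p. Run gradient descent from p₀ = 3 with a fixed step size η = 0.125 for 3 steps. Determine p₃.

g′(p) = 4p - 2
p₁ = 3 − 0.125·10 = 1.75
p₂ = 1.75 − 0.125·5 = 1.125
p₃ = 1.125 − 0.125·2.5 = 0.8125

0.8125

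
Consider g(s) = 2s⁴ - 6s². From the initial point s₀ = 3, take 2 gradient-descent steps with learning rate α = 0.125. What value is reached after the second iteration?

7366.125

g′(s) = 8s³ - 12s
s₁ = 3 − 0.125·180 = -19.5
s₂ = -19.5 − 0.125·(-59085) = 7366.125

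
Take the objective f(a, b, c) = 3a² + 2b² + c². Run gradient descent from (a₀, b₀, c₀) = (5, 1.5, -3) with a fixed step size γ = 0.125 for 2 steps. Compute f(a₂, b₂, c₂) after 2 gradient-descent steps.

3.421875

∇f = (6a, 4b, 2c)
Step 1: at (5, 1.5, -3), ∇f = (30, 6, -6) → (5, 1.5, -3) − 0.125·(30, 6, -6) = (1.25, 0.75, -2.25)
Step 2: at (1.25, 0.75, -2.25), ∇f = (7.5, 3, -4.5) → (1.25, 0.75, -2.25) − 0.125·(7.5, 3, -4.5) = (0.3125, 0.375, -1.6875)
f(0.3125, 0.375, -1.6875) = 3.421875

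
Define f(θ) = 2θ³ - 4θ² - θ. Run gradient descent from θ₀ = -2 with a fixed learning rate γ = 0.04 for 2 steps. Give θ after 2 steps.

-7.700864

f′(θ) = 6θ² - 8θ - 1
Step 1: f′(-2) = 39; θ₁ = -2 − 0.04·39 = -3.56
Step 2: f′(-3.56) = 103.5216; θ₂ = -3.56 − 0.04·103.5216 = -7.700864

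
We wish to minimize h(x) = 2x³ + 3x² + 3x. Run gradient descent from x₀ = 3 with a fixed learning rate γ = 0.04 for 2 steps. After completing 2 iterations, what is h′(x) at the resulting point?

2.3664

h′(x) = 6x² + 6x + 3
Step 1: h′(3) = 75; x₁ = 3 − 0.04·75 = 0
Step 2: h′(0) = 3; x₂ = 0 − 0.04·3 = -0.12
h′(x) at (-0.12) = 2.3664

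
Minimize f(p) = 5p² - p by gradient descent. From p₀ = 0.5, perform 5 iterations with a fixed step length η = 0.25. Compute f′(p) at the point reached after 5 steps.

f′(p) = 10p - 1
p₁ = 0.5 − 0.25·4 = -0.5
p₂ = -0.5 − 0.25·(-6) = 1
p₃ = 1 − 0.25·9 = -1.25
p₄ = -1.25 − 0.25·(-13.5) = 2.125
p₅ = 2.125 − 0.25·20.25 = -2.9375
f′(p) at (-2.9375) = -30.375

-30.375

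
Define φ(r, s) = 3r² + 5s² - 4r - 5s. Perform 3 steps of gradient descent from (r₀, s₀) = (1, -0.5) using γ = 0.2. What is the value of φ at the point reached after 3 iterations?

2.416688

∇φ = (6r - 4, 10s - 5)
Step 1: at (1, -0.5), ∇φ = (2, -10) → (1, -0.5) − 0.2·(2, -10) = (0.6, 1.5)
Step 2: at (0.6, 1.5), ∇φ = (-0.4, 10) → (0.6, 1.5) − 0.2·(-0.4, 10) = (0.68, -0.5)
Step 3: at (0.68, -0.5), ∇φ = (0.08, -10) → (0.68, -0.5) − 0.2·(0.08, -10) = (0.664, 1.5)
φ(0.664, 1.5) = 2.416688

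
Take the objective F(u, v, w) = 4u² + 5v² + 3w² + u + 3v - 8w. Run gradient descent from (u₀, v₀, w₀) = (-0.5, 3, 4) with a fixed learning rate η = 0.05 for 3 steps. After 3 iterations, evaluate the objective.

∇F = (8u + 1, 10v + 3, 6w - 8)
(u₁, v₁, w₁) = (-0.5, 3, 4) − 0.05·(-3, 33, 16) = (-0.35, 1.35, 3.2)
(u₂, v₂, w₂) = (-0.35, 1.35, 3.2) − 0.05·(-1.8, 16.5, 11.2) = (-0.26, 0.525, 2.64)
(u₃, v₃, w₃) = (-0.26, 0.525, 2.64) − 0.05·(-1.08, 8.25, 7.84) = (-0.206, 0.1125, 2.248)
F(-0.206, 0.1125, 2.248) = -2.45896275

-2.45896275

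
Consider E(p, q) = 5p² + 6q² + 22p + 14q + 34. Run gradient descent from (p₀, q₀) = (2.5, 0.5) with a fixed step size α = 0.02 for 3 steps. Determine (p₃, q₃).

(0.2064, -0.43504)

∇E = (10p + 22, 12q + 14)
(p₁, q₁) = (2.5, 0.5) − 0.02·(47, 20) = (1.56, 0.1)
(p₂, q₂) = (1.56, 0.1) − 0.02·(37.6, 15.2) = (0.808, -0.204)
(p₃, q₃) = (0.808, -0.204) − 0.02·(30.08, 11.552) = (0.2064, -0.43504)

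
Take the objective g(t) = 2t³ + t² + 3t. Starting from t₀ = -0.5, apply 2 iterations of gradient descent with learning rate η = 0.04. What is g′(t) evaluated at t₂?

g′(t) = 6t² + 2t + 3
t₁ = -0.5 − 0.04·3.5 = -0.64
t₂ = -0.64 − 0.04·4.1776 = -0.807104
g′(t) at (-0.807104) = 5.294293200896

5.294293200896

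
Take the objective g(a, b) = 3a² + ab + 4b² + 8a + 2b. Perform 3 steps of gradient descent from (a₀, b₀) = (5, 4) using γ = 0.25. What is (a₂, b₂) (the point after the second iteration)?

∇g = (6a + b + 8, a + 8b + 2)
(a₁, b₁) = (5, 4) − 0.25·(42, 39) = (-5.5, -5.75)
(a₂, b₂) = (-5.5, -5.75) − 0.25·(-30.75, -49.5) = (2.1875, 6.625)

(2.1875, 6.625)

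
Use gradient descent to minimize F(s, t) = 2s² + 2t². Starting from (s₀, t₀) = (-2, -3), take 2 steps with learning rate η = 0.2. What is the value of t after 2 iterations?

-0.12

∇F = (4s, 4t)
(s₁, t₁) = (-2, -3) − 0.2·(-8, -12) = (-0.4, -0.6)
(s₂, t₂) = (-0.4, -0.6) − 0.2·(-1.6, -2.4) = (-0.08, -0.12)
t = -0.12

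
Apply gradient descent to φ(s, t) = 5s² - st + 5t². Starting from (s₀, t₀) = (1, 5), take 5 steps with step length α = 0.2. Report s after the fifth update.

3.9936

∇φ = (10s - t, -s + 10t)
Step 1: at (1, 5), ∇φ = (5, 49) → (1, 5) − 0.2·(5, 49) = (0, -4.8)
Step 2: at (0, -4.8), ∇φ = (4.8, -48) → (0, -4.8) − 0.2·(4.8, -48) = (-0.96, 4.8)
Step 3: at (-0.96, 4.8), ∇φ = (-14.4, 48.96) → (-0.96, 4.8) − 0.2·(-14.4, 48.96) = (1.92, -4.992)
Step 4: at (1.92, -4.992), ∇φ = (24.192, -51.84) → (1.92, -4.992) − 0.2·(24.192, -51.84) = (-2.9184, 5.376)
Step 5: at (-2.9184, 5.376), ∇φ = (-34.56, 56.6784) → (-2.9184, 5.376) − 0.2·(-34.56, 56.6784) = (3.9936, -5.95968)
s = 3.9936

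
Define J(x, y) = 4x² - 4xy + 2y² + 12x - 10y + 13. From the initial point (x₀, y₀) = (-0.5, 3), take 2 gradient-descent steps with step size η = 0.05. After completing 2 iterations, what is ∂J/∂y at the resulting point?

1.6

∇J = (8x - 4y + 12, -4x + 4y - 10)
(x₁, y₁) = (-0.5, 3) − 0.05·(-4, 4) = (-0.3, 2.8)
(x₂, y₂) = (-0.3, 2.8) − 0.05·(-1.6, 2.4) = (-0.22, 2.68)
∂J/∂y at (-0.22, 2.68) = 1.6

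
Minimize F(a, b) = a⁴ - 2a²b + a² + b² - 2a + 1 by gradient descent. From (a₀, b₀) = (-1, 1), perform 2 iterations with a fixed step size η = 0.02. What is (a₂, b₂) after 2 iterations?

∇F = (4a³ - 4ab + 2a - 2, -2a² + 2b)
(a₁, b₁) = (-1, 1) − 0.02·(-4, 0) = (-0.92, 1)
(a₂, b₂) = (-0.92, 1) − 0.02·(-3.274752, 0.3072) = (-0.85450496, 0.993856)

(-0.85450496, 0.993856)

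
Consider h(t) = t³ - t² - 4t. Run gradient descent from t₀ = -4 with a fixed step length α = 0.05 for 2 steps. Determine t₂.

h′(t) = 3t² - 2t - 4
Step 1: h′(-4) = 52; t₁ = -4 − 0.05·52 = -6.6
Step 2: h′(-6.6) = 139.88; t₂ = -6.6 − 0.05·139.88 = -13.594

-13.594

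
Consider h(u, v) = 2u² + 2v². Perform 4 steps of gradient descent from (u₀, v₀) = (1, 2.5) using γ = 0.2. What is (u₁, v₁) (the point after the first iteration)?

∇h = (4u, 4v)
(u₁, v₁) = (1, 2.5) − 0.2·(4, 10) = (0.2, 0.5)

(0.2, 0.5)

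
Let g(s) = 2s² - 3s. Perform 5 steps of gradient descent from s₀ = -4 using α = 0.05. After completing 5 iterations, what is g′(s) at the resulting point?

g′(s) = 4s - 3
s₁ = -4 − 0.05·(-19) = -3.05
s₂ = -3.05 − 0.05·(-15.2) = -2.29
s₃ = -2.29 − 0.05·(-12.16) = -1.682
s₄ = -1.682 − 0.05·(-9.728) = -1.1956
s₅ = -1.1956 − 0.05·(-7.7824) = -0.80648
g′(s) at (-0.80648) = -6.22592

-6.22592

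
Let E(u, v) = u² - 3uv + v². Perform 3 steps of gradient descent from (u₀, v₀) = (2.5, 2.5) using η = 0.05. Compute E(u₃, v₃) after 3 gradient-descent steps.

∇E = (2u - 3v, -3u + 2v)
Step 1: at (2.5, 2.5), ∇E = (-2.5, -2.5) → (2.5, 2.5) − 0.05·(-2.5, -2.5) = (2.625, 2.625)
Step 2: at (2.625, 2.625), ∇E = (-2.625, -2.625) → (2.625, 2.625) − 0.05·(-2.625, -2.625) = (2.75625, 2.75625)
Step 3: at (2.75625, 2.75625), ∇E = (-2.75625, -2.75625) → (2.75625, 2.75625) − 0.05·(-2.75625, -2.75625) = (2.8940625, 2.8940625)
E(2.8940625, 2.8940625) = -8.37559775390625

-8.37559775390625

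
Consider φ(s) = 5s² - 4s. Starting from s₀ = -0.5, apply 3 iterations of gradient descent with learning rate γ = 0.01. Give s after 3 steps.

-0.2561

φ′(s) = 10s - 4
s₁ = -0.5 − 0.01·(-9) = -0.41
s₂ = -0.41 − 0.01·(-8.1) = -0.329
s₃ = -0.329 − 0.01·(-7.29) = -0.2561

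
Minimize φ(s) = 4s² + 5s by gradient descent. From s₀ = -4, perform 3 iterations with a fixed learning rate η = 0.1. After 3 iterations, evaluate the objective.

-1.559584

φ′(s) = 8s + 5
Step 1: φ′(-4) = -27; s₁ = -4 − 0.1·(-27) = -1.3
Step 2: φ′(-1.3) = -5.4; s₂ = -1.3 − 0.1·(-5.4) = -0.76
Step 3: φ′(-0.76) = -1.08; s₃ = -0.76 − 0.1·(-1.08) = -0.652
φ(-0.652) = -1.559584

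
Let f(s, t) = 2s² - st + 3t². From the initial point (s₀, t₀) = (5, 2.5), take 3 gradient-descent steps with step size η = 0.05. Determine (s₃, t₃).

(2.8003125, 1.294375)

∇f = (4s - t, -s + 6t)
Step 1: at (5, 2.5), ∇f = (17.5, 10) → (5, 2.5) − 0.05·(17.5, 10) = (4.125, 2)
Step 2: at (4.125, 2), ∇f = (14.5, 7.875) → (4.125, 2) − 0.05·(14.5, 7.875) = (3.4, 1.60625)
Step 3: at (3.4, 1.60625), ∇f = (11.99375, 6.2375) → (3.4, 1.60625) − 0.05·(11.99375, 6.2375) = (2.8003125, 1.294375)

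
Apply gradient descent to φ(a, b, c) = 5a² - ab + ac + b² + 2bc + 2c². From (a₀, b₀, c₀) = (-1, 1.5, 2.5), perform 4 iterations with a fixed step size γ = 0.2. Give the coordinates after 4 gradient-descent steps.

∇φ = (10a - b + c, -a + 2b + 2c, a + 2b + 4c)
(a₁, b₁, c₁) = (-1, 1.5, 2.5) − 0.2·(-9, 9, 12) = (0.8, -0.3, 0.1)
(a₂, b₂, c₂) = (0.8, -0.3, 0.1) − 0.2·(8.4, -1.2, 0.6) = (-0.88, -0.06, -0.02)
(a₃, b₃, c₃) = (-0.88, -0.06, -0.02) − 0.2·(-8.76, 0.72, -1.08) = (0.872, -0.204, 0.196)
(a₄, b₄, c₄) = (0.872, -0.204, 0.196) − 0.2·(9.12, -0.888, 1.248) = (-0.952, -0.0264, -0.0536)

(-0.952, -0.0264, -0.0536)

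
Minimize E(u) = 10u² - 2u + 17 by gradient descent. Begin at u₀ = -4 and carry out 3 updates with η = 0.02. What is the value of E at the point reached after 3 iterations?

E′(u) = 20u - 2
u₁ = -4 − 0.02·(-82) = -2.36
u₂ = -2.36 − 0.02·(-49.2) = -1.376
u₃ = -1.376 − 0.02·(-29.52) = -0.7856
E(-0.7856) = 24.7428736

24.7428736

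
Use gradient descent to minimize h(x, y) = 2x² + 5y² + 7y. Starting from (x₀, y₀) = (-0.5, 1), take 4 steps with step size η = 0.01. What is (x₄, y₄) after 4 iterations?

(-0.42467328, 0.41537)

∇h = (4x, 10y + 7)
(x₁, y₁) = (-0.5, 1) − 0.01·(-2, 17) = (-0.48, 0.83)
(x₂, y₂) = (-0.48, 0.83) − 0.01·(-1.92, 15.3) = (-0.4608, 0.677)
(x₃, y₃) = (-0.4608, 0.677) − 0.01·(-1.8432, 13.77) = (-0.442368, 0.5393)
(x₄, y₄) = (-0.442368, 0.5393) − 0.01·(-1.769472, 12.393) = (-0.42467328, 0.41537)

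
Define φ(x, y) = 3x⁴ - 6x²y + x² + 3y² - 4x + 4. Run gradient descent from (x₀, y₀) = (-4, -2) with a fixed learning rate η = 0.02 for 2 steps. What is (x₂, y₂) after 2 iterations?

∇φ = (12x³ - 12xy + 2x - 4, -6x² + 6y)
(x₁, y₁) = (-4, -2) − 0.02·(-876, -108) = (13.52, 0.16)
(x₂, y₂) = (13.52, 0.16) − 0.02·(29652.996096, -1095.7824) = (-579.53992192, 22.075648)

(-579.53992192, 22.075648)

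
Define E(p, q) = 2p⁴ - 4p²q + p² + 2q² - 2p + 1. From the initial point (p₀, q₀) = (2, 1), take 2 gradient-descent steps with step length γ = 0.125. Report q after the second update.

∇E = (8p³ - 8pq + 2p - 2, -4p² + 4q)
(p₁, q₁) = (2, 1) − 0.125·(50, -12) = (-4.25, 2.5)
(p₂, q₂) = (-4.25, 2.5) − 0.125·(-539.625, -62.25) = (63.203125, 10.28125)
q = 10.28125

10.28125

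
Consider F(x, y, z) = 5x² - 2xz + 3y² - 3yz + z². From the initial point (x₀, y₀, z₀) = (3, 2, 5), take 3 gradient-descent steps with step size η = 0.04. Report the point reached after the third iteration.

(1.44416, 2.300288, 5.100288)

∇F = (10x - 2z, 6y - 3z, -2x - 3y + 2z)
Step 1: at (3, 2, 5), ∇F = (20, -3, -2) → (3, 2, 5) − 0.04·(20, -3, -2) = (2.2, 2.12, 5.08)
Step 2: at (2.2, 2.12, 5.08), ∇F = (11.84, -2.52, -0.6) → (2.2, 2.12, 5.08) − 0.04·(11.84, -2.52, -0.6) = (1.7264, 2.2208, 5.104)
Step 3: at (1.7264, 2.2208, 5.104), ∇F = (7.056, -1.9872, 0.0928) → (1.7264, 2.2208, 5.104) − 0.04·(7.056, -1.9872, 0.0928) = (1.44416, 2.300288, 5.100288)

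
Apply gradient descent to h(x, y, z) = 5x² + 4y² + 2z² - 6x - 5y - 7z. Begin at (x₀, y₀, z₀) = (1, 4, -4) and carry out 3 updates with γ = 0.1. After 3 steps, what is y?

0.652

∇h = (10x - 6, 8y - 5, 4z - 7)
(x₁, y₁, z₁) = (1, 4, -4) − 0.1·(4, 27, -23) = (0.6, 1.3, -1.7)
(x₂, y₂, z₂) = (0.6, 1.3, -1.7) − 0.1·(0, 5.4, -13.8) = (0.6, 0.76, -0.32)
(x₃, y₃, z₃) = (0.6, 0.76, -0.32) − 0.1·(0, 1.08, -8.28) = (0.6, 0.652, 0.508)
y = 0.652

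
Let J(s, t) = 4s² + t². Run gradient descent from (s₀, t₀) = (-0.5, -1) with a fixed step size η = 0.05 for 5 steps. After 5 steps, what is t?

-0.59049

∇J = (8s, 2t)
Step 1: at (-0.5, -1), ∇J = (-4, -2) → (-0.5, -1) − 0.05·(-4, -2) = (-0.3, -0.9)
Step 2: at (-0.3, -0.9), ∇J = (-2.4, -1.8) → (-0.3, -0.9) − 0.05·(-2.4, -1.8) = (-0.18, -0.81)
Step 3: at (-0.18, -0.81), ∇J = (-1.44, -1.62) → (-0.18, -0.81) − 0.05·(-1.44, -1.62) = (-0.108, -0.729)
Step 4: at (-0.108, -0.729), ∇J = (-0.864, -1.458) → (-0.108, -0.729) − 0.05·(-0.864, -1.458) = (-0.0648, -0.6561)
Step 5: at (-0.0648, -0.6561), ∇J = (-0.5184, -1.3122) → (-0.0648, -0.6561) − 0.05·(-0.5184, -1.3122) = (-0.03888, -0.59049)
t = -0.59049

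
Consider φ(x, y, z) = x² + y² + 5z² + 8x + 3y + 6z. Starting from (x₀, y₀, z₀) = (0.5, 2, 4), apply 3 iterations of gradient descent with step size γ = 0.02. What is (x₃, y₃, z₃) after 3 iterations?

∇φ = (2x + 8, 2y + 3, 10z + 6)
Step 1: at (0.5, 2, 4), ∇φ = (9, 7, 46) → (0.5, 2, 4) − 0.02·(9, 7, 46) = (0.32, 1.86, 3.08)
Step 2: at (0.32, 1.86, 3.08), ∇φ = (8.64, 6.72, 36.8) → (0.32, 1.86, 3.08) − 0.02·(8.64, 6.72, 36.8) = (0.1472, 1.7256, 2.344)
Step 3: at (0.1472, 1.7256, 2.344), ∇φ = (8.2944, 6.4512, 29.44) → (0.1472, 1.7256, 2.344) − 0.02·(8.2944, 6.4512, 29.44) = (-0.018688, 1.596576, 1.7552)

(-0.018688, 1.596576, 1.7552)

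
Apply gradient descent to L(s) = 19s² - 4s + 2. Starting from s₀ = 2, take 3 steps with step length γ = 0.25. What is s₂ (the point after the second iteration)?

L′(s) = 38s - 4
Step 1: L′(2) = 72; s₁ = 2 − 0.25·72 = -16
Step 2: L′(-16) = -612; s₂ = -16 − 0.25·(-612) = 137

137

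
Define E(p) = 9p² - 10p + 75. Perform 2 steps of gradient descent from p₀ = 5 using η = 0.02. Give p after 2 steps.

E′(p) = 18p - 10
p₁ = 5 − 0.02·80 = 3.4
p₂ = 3.4 − 0.02·51.2 = 2.376

2.376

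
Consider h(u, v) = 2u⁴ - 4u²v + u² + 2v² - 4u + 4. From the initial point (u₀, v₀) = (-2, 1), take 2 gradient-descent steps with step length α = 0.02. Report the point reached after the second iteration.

∇h = (8u³ - 8uv + 2u - 4, -4u² + 4v)
(u₁, v₁) = (-2, 1) − 0.02·(-56, -12) = (-0.88, 1.24)
(u₂, v₂) = (-0.88, 1.24) − 0.02·(-2.482176, 1.8624) = (-0.83035648, 1.202752)

(-0.83035648, 1.202752)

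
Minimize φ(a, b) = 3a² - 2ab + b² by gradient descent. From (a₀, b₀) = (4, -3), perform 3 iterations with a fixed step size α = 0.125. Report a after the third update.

-0.28125

∇φ = (6a - 2b, -2a + 2b)
(a₁, b₁) = (4, -3) − 0.125·(30, -14) = (0.25, -1.25)
(a₂, b₂) = (0.25, -1.25) − 0.125·(4, -3) = (-0.25, -0.875)
(a₃, b₃) = (-0.25, -0.875) − 0.125·(0.25, -1.25) = (-0.28125, -0.71875)
a = -0.28125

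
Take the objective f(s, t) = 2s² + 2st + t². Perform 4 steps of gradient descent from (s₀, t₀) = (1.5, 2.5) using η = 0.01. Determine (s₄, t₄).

(1.09475256, 2.20202624)

∇f = (4s + 2t, 2s + 2t)
Step 1: at (1.5, 2.5), ∇f = (11, 8) → (1.5, 2.5) − 0.01·(11, 8) = (1.39, 2.42)
Step 2: at (1.39, 2.42), ∇f = (10.4, 7.62) → (1.39, 2.42) − 0.01·(10.4, 7.62) = (1.286, 2.3438)
Step 3: at (1.286, 2.3438), ∇f = (9.8316, 7.2596) → (1.286, 2.3438) − 0.01·(9.8316, 7.2596) = (1.187684, 2.271204)
Step 4: at (1.187684, 2.271204), ∇f = (9.293144, 6.917776) → (1.187684, 2.271204) − 0.01·(9.293144, 6.917776) = (1.09475256, 2.20202624)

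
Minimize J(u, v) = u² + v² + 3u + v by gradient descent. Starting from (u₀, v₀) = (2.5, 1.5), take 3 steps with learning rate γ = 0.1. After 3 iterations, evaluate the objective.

∇J = (2u + 3, 2v + 1)
Step 1: at (2.5, 1.5), ∇J = (8, 4) → (2.5, 1.5) − 0.1·(8, 4) = (1.7, 1.1)
Step 2: at (1.7, 1.1), ∇J = (6.4, 3.2) → (1.7, 1.1) − 0.1·(6.4, 3.2) = (1.06, 0.78)
Step 3: at (1.06, 0.78), ∇J = (5.12, 2.56) → (1.06, 0.78) − 0.1·(5.12, 2.56) = (0.548, 0.524)
J(0.548, 0.524) = 2.74288

2.74288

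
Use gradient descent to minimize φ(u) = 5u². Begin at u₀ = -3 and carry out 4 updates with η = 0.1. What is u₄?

0

φ′(u) = 10u
Step 1: φ′(-3) = -30; u₁ = -3 − 0.1·(-30) = 0
Step 2: φ′(0) = 0; u₂ = 0 − 0.1·0 = 0
Step 3: φ′(0) = 0; u₃ = 0 − 0.1·0 = 0
Step 4: φ′(0) = 0; u₄ = 0 − 0.1·0 = 0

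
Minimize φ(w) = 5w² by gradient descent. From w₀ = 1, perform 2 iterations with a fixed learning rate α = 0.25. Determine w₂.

2.25

φ′(w) = 10w
w₁ = 1 − 0.25·10 = -1.5
w₂ = -1.5 − 0.25·(-15) = 2.25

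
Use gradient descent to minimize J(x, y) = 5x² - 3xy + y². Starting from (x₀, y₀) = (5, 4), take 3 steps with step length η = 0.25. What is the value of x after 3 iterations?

-16.96875

∇J = (10x - 3y, -3x + 2y)
Step 1: at (5, 4), ∇J = (38, -7) → (5, 4) − 0.25·(38, -7) = (-4.5, 5.75)
Step 2: at (-4.5, 5.75), ∇J = (-62.25, 25) → (-4.5, 5.75) − 0.25·(-62.25, 25) = (11.0625, -0.5)
Step 3: at (11.0625, -0.5), ∇J = (112.125, -34.1875) → (11.0625, -0.5) − 0.25·(112.125, -34.1875) = (-16.96875, 8.046875)
x = -16.96875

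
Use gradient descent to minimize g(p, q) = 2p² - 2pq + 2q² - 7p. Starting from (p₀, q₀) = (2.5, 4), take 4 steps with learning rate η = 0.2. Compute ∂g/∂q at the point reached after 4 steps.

∇g = (4p - 2q - 7, -2p + 4q)
(p₁, q₁) = (2.5, 4) − 0.2·(-5, 11) = (3.5, 1.8)
(p₂, q₂) = (3.5, 1.8) − 0.2·(3.4, 0.2) = (2.82, 1.76)
(p₃, q₃) = (2.82, 1.76) − 0.2·(0.76, 1.4) = (2.668, 1.48)
(p₄, q₄) = (2.668, 1.48) − 0.2·(0.712, 0.584) = (2.5256, 1.3632)
∂g/∂q at (2.5256, 1.3632) = 0.4016

0.4016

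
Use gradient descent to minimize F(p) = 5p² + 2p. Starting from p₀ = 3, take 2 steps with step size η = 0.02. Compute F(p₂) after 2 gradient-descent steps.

F′(p) = 10p + 2
Step 1: F′(3) = 32; p₁ = 3 − 0.02·32 = 2.36
Step 2: F′(2.36) = 25.6; p₂ = 2.36 − 0.02·25.6 = 1.848
F(1.848) = 20.77152

20.77152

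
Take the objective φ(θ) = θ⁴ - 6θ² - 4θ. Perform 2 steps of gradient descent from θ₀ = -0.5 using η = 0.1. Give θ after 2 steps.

-0.92015

φ′(θ) = 4θ³ - 12θ - 4
θ₁ = -0.5 − 0.1·1.5 = -0.65
θ₂ = -0.65 − 0.1·2.7015 = -0.92015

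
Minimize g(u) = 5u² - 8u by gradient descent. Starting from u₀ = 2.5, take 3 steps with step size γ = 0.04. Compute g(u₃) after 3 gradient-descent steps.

-2.5258208

g′(u) = 10u - 8
u₁ = 2.5 − 0.04·17 = 1.82
u₂ = 1.82 − 0.04·10.2 = 1.412
u₃ = 1.412 − 0.04·6.12 = 1.1672
g(1.1672) = -2.5258208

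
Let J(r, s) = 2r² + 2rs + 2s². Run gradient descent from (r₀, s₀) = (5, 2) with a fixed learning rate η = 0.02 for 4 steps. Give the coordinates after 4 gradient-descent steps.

∇J = (4r + 2s, 2r + 4s)
(r₁, s₁) = (5, 2) − 0.02·(24, 18) = (4.52, 1.64)
(r₂, s₂) = (4.52, 1.64) − 0.02·(21.36, 15.6) = (4.0928, 1.328)
(r₃, s₃) = (4.0928, 1.328) − 0.02·(19.0272, 13.4976) = (3.712256, 1.058048)
(r₄, s₄) = (3.712256, 1.058048) − 0.02·(16.96512, 11.656704) = (3.3729536, 0.82491392)

(3.3729536, 0.82491392)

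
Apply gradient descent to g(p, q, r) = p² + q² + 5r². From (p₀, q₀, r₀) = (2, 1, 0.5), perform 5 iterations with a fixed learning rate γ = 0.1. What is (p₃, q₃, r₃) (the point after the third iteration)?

∇g = (2p, 2q, 10r)
(p₁, q₁, r₁) = (2, 1, 0.5) − 0.1·(4, 2, 5) = (1.6, 0.8, 0)
(p₂, q₂, r₂) = (1.6, 0.8, 0) − 0.1·(3.2, 1.6, 0) = (1.28, 0.64, 0)
(p₃, q₃, r₃) = (1.28, 0.64, 0) − 0.1·(2.56, 1.28, 0) = (1.024, 0.512, 0)

(1.024, 0.512, 0)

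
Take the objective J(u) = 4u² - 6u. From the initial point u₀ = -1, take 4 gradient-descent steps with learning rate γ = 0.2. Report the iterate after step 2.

0.12

J′(u) = 8u - 6
u₁ = -1 − 0.2·(-14) = 1.8
u₂ = 1.8 − 0.2·8.4 = 0.12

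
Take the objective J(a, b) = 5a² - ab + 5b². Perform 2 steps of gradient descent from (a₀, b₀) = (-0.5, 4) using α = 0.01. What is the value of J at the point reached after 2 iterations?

53.8405590825

∇J = (10a - b, -a + 10b)
(a₁, b₁) = (-0.5, 4) − 0.01·(-9, 40.5) = (-0.41, 3.595)
(a₂, b₂) = (-0.41, 3.595) − 0.01·(-7.695, 36.36) = (-0.33305, 3.2314)
J(-0.33305, 3.2314) = 53.8405590825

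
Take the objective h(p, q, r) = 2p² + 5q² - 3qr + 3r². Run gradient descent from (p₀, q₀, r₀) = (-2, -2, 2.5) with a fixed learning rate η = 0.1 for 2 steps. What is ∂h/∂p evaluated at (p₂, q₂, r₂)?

-2.88

∇h = (4p, 10q - 3r, -3q + 6r)
Step 1: at (-2, -2, 2.5), ∇h = (-8, -27.5, 21) → (-2, -2, 2.5) − 0.1·(-8, -27.5, 21) = (-1.2, 0.75, 0.4)
Step 2: at (-1.2, 0.75, 0.4), ∇h = (-4.8, 6.3, 0.15) → (-1.2, 0.75, 0.4) − 0.1·(-4.8, 6.3, 0.15) = (-0.72, 0.12, 0.385)
∂h/∂p at (-0.72, 0.12, 0.385) = -2.88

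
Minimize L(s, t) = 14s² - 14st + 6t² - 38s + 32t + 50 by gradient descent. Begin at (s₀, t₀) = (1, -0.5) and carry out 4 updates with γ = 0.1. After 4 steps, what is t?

3.256

∇L = (28s - 14t - 38, -14s + 12t + 32)
(s₁, t₁) = (1, -0.5) − 0.1·(-3, 12) = (1.3, -1.7)
(s₂, t₂) = (1.3, -1.7) − 0.1·(22.2, -6.6) = (-0.92, -1.04)
(s₃, t₃) = (-0.92, -1.04) − 0.1·(-49.2, 32.4) = (4, -4.28)
(s₄, t₄) = (4, -4.28) − 0.1·(133.92, -75.36) = (-9.392, 3.256)
t = 3.256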